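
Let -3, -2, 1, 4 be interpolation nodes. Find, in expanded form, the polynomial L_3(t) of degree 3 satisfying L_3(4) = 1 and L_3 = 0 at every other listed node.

L_3(t) = (t + 3)(t + 2)(t - 1) / [(7)·(6)·(3)]
       = (t^3 + 4t^2 + t - 6) / (126)

L_3(t) = (1/126)t^3 + (2/63)t^2 + (1/126)t - 1/21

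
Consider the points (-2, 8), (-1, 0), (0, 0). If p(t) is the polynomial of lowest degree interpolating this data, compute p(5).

120

Evaluate each Lagrange basis at t = 5:
L_0(5) = (6)·(5)/[(-1)·(-2)] = 15
L_1(5) = (7)·(5)/[(1)·(-1)] = -35
L_2(5) = (7)·(6)/[(2)·(1)] = 21
Sum: 8·(15) + 0 + 0 = 120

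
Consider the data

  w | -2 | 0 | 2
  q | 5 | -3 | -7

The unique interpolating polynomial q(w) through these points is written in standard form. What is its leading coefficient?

Build the Lagrange basis polynomials:
L_0(w) = w(w - 2) / [8] = (1/8)w^2 - (1/4)w
L_1(w) = (w + 2)(w - 2) / [-4] = -(1/4)w^2 + 1
L_2(w) = (w + 2)w / [8] = (1/8)w^2 + (1/4)w
q(w) = 5·L_0 + (-3)·L_1 + (-7)·L_2
Only the coefficient of w^2 is needed; take it from each L_i and combine:
5·(1/8) + (-3)·(-1/4) + (-7)·(1/8) = 1/2

1/2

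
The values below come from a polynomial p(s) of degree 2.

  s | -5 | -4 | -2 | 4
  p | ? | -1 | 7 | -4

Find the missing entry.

-115/16

The 3 known values determine p uniquely (degree ≤ 2).
L_0(-5) = (-3)·(-9)/[(-2)·(-8)] = 27/16
L_1(-5) = (-1)·(-9)/[(2)·(-6)] = -3/4
L_2(-5) = (-1)·(-3)/[(8)·(6)] = 1/16
Sum: (-1)·(27/16) + 7·(-3/4) + (-4)·(1/16) = -115/16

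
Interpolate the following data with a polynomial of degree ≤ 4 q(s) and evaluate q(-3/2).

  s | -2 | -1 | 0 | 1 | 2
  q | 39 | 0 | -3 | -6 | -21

Using Newton's divided-difference form:
q[-2,-1] = (0 - 39) / (-1 - (-2)) = -39
q[-1,0] = (-3 - 0) / (0 - (-1)) = -3
q[0,1] = (-6 - (-3)) / (1 - 0) = -3
q[1,2] = (-21 - (-6)) / (2 - 1) = -15
q[-2,-1,0] = (-3 - (-39)) / (0 - (-2)) = 18
q[-1,0,1] = (-3 - (-3)) / (1 - (-1)) = 0
q[0,1,2] = (-15 - (-3)) / (2 - 0) = -6
q[-2,-1,0,1] = (0 - 18) / (1 - (-2)) = -6
q[-1,0,1,2] = (-6 - 0) / (2 - (-1)) = -2
q[-2,-1,0,1,2] = (-2 - (-6)) / (2 - (-2)) = 1
q(-3/2) = 39 + (-39)·(1/2) + 18·(1/2)·(-1/2) + (-6)·(1/2)·(-1/2)·(-3/2) + 1·(1/2)·(-1/2)·(-3/2)·(-5/2) = 189/16

189/16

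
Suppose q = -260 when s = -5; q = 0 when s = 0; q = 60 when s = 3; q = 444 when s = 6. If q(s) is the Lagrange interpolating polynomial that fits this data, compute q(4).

136

Evaluate each Lagrange basis at s = 4:
L_0(4) = (4)·(1)·(-2)/[(-5)·(-8)·(-11)] = 1/55
L_1(4) = (9)·(1)·(-2)/[(5)·(-3)·(-6)] = -1/5
L_2(4) = (9)·(4)·(-2)/[(8)·(3)·(-3)] = 1
L_3(4) = (9)·(4)·(1)/[(11)·(6)·(3)] = 2/11
Sum: (-260)·(1/55) + 0 + 60·(1) + 444·(2/11) = 136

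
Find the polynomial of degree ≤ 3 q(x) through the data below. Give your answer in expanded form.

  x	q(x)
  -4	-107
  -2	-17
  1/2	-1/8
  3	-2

Newton's divided differences:
q[-4,-2] = (-17 - (-107)) / (-2 - (-4)) = 45
q[-2,1/2] = (-1/8 - (-17)) / (1/2 - (-2)) = 27/4
q[1/2,3] = (-2 - (-1/8)) / (3 - 1/2) = -3/4
q[-4,-2,1/2] = (27/4 - 45) / (1/2 - (-4)) = -17/2
q[-2,1/2,3] = (-3/4 - 27/4) / (3 - (-2)) = -3/2
q[-4,-2,1/2,3] = (-3/2 - (-17/2)) / (3 - (-4)) = 1
q(x) = -107 + 45·(x + 4) + (-17/2)·(x + 4)(x + 2) + 1·(x + 4)(x + 2)(x - 1/2)
Expanding: q(x) = x^3 - 3x^2 - x + 1

q(x) = x^3 - 3x^2 - x + 1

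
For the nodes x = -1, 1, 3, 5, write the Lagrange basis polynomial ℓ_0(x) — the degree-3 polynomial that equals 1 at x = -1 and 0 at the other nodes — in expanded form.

ℓ_0(x) = -(1/48)x^3 + (3/16)x^2 - (23/48)x + 5/16

ℓ_0(x) = (x - 1)(x - 3)(x - 5) / [(-2)·(-4)·(-6)]
       = (x^3 - 9x^2 + 23x - 15) / (-48)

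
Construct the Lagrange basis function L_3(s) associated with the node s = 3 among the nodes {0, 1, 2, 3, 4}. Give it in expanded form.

L_3(s) = s(s - 1)(s - 2)(s - 4) / [(3)·(2)·(1)·(-1)]
       = (s^4 - 7s^3 + 14s^2 - 8s) / (-6)

L_3(s) = -(1/6)s^4 + (7/6)s^3 - (7/3)s^2 + (4/3)s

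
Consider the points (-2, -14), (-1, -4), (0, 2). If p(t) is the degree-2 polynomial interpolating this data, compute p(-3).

-28

Using Newton's divided-difference form:
p[-2,-1] = (-4 - (-14)) / (-1 - (-2)) = 10
p[-1,0] = (2 - (-4)) / (0 - (-1)) = 6
p[-2,-1,0] = (6 - 10) / (0 - (-2)) = -2
p(-3) = -14 + 10·(-1) + (-2)·(-1)·(-2) = -28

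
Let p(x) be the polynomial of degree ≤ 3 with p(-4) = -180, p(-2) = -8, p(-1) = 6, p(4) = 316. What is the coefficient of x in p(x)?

-2

Build the Lagrange basis polynomials:
L_0(x) = (x + 2)(x + 1)(x - 4) / [-48] = -(1/48)x^3 + (1/48)x^2 + (5/24)x + 1/6
L_1(x) = (x + 4)(x + 1)(x - 4) / [12] = (1/12)x^3 + (1/12)x^2 - (4/3)x - 4/3
L_2(x) = (x + 4)(x + 2)(x - 4) / [-15] = -(1/15)x^3 - (2/15)x^2 + (16/15)x + 32/15
L_3(x) = (x + 4)(x + 2)(x + 1) / [240] = (1/240)x^3 + (7/240)x^2 + (7/120)x + 1/30
p(x) = (-180)·L_0 + (-8)·L_1 + 6·L_2 + 316·L_3
Only the coefficient of x is needed; take it from each L_i and combine:
(-180)·(5/24) + (-8)·(-4/3) + 6·(16/15) + 316·(7/120) = -2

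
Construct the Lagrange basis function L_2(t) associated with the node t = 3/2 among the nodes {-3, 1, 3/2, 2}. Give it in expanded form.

L_2(t) = (t + 3)(t - 1)(t - 2) / [(9/2)·(1/2)·(-1/2)]
       = (t^3 - 7t + 6) / (-9/8)

L_2(t) = -(8/9)t^3 + (56/9)t - 16/3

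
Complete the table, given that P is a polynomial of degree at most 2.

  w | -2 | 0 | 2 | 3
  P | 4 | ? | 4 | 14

The 3 known values determine P uniquely (degree ≤ 2).
Evaluate each Lagrange basis at w = 0:
L_0(0) = (-2)·(-3)/[(-4)·(-5)] = 3/10
L_1(0) = (2)·(-3)/[(4)·(-1)] = 3/2
L_2(0) = (2)·(-2)/[(5)·(1)] = -4/5
Sum: 4·(3/10) + 4·(3/2) + 14·(-4/5) = -4

-4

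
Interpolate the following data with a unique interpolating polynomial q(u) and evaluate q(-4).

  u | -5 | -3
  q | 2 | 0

Evaluate each Lagrange basis at u = -4:
L_0(-4) = (-1)/[(-2)] = 1/2
L_1(-4) = (1)/[(2)] = 1/2
Sum: 2·(1/2) + 0 = 1

1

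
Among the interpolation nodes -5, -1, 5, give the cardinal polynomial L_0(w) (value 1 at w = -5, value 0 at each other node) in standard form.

L_0(w) = (w + 1)(w - 5) / [(-4)·(-10)]
       = (w^2 - 4w - 5) / (40)

L_0(w) = (1/40)w^2 - (1/10)w - 1/8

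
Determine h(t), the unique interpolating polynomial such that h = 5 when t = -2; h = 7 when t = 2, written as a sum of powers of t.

h(t) = (1/2)t + 6

Build the Lagrange basis polynomials:
L_0(t) = (t - 2) / [-4] = -(1/4)t + 1/2
L_1(t) = (t + 2) / [4] = (1/4)t + 1/2
h(t) = 5·L_0 + 7·L_1
  5·L_0(t) = -(5/4)t + 5/2
  7·L_1(t) = (7/4)t + 7/2
Adding term by term: (1/2)t + 6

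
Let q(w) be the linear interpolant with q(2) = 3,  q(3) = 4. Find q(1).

2

Evaluate each Lagrange basis at w = 1:
L_0(1) = (-2)/[(-1)] = 2
L_1(1) = (-1)/[(1)] = -1
Sum: 3·(2) + 4·(-1) = 2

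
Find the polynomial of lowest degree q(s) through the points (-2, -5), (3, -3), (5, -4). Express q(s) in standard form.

L_0(s) = (s - 3)(s - 5) / [35] = (1/35)s^2 - (8/35)s + 3/7
L_1(s) = (s + 2)(s - 5) / [-10] = -(1/10)s^2 + (3/10)s + 1
L_2(s) = (s + 2)(s - 3) / [14] = (1/14)s^2 - (1/14)s - 3/7
q(s) = (-5)·L_0 + (-3)·L_1 + (-4)·L_2
  (-5)·L_0(s) = -(1/7)s^2 + (8/7)s - 15/7
  (-3)·L_1(s) = (3/10)s^2 - (9/10)s - 3
  (-4)·L_2(s) = -(2/7)s^2 + (2/7)s + 12/7
Adding term by term: -(9/70)s^2 + (37/70)s - 24/7

q(s) = -(9/70)s^2 + (37/70)s - 24/7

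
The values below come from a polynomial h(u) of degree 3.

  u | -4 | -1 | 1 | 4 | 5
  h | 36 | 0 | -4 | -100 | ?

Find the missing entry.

-180

The 4 known values determine h uniquely (degree ≤ 3).
L_0(5) = (6)·(4)·(1)/[(-3)·(-5)·(-8)] = -1/5
L_1(5) = (9)·(4)·(1)/[(3)·(-2)·(-5)] = 6/5
L_2(5) = (9)·(6)·(1)/[(5)·(2)·(-3)] = -9/5
L_3(5) = (9)·(6)·(4)/[(8)·(5)·(3)] = 9/5
Sum: 36·(-1/5) + 0 + (-4)·(-9/5) + (-100)·(9/5) = -180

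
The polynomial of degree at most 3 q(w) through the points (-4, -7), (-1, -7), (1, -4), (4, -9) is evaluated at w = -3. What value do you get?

Evaluate each Lagrange basis at w = -3:
L_0(-3) = (-2)·(-4)·(-7)/[(-3)·(-5)·(-8)] = 7/15
L_1(-3) = (1)·(-4)·(-7)/[(3)·(-2)·(-5)] = 14/15
L_2(-3) = (1)·(-2)·(-7)/[(5)·(2)·(-3)] = -7/15
L_3(-3) = (1)·(-2)·(-4)/[(8)·(5)·(3)] = 1/15
Sum: (-7)·(7/15) + (-7)·(14/15) + (-4)·(-7/15) + (-9)·(1/15) = -128/15

-128/15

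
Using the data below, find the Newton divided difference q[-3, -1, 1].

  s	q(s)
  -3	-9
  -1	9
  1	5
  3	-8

-11/4

q[-3,-1] = (9 - (-9)) / (-1 - (-3)) = 9
q[-1,1] = (5 - 9) / (1 - (-1)) = -2
q[-3,-1,1] = (-2 - 9) / (1 - (-3)) = -11/4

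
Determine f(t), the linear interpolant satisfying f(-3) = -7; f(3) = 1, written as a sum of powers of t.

L_0(t) = (t - 3) / [-6] = -(1/6)t + 1/2
L_1(t) = (t + 3) / [6] = (1/6)t + 1/2
f(t) = (-7)·L_0 + 1·L_1
  (-7)·L_0(t) = (7/6)t - 7/2
  1·L_1(t) = (1/6)t + 1/2
Adding term by term: (4/3)t - 3

f(t) = (4/3)t - 3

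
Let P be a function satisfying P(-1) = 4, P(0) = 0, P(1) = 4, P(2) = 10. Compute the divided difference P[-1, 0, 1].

P[-1,0] = (0 - 4) / (0 - (-1)) = -4
P[0,1] = (4 - 0) / (1 - 0) = 4
P[-1,0,1] = (4 - (-4)) / (1 - (-1)) = 4

4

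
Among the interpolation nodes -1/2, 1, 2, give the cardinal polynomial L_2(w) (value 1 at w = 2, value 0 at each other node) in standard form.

L_2(w) = (2/5)w^2 - (1/5)w - 1/5

L_2(w) = (w + 1/2)(w - 1) / [(5/2)·(1)]
       = (w^2 - (1/2)w - 1/2) / (5/2)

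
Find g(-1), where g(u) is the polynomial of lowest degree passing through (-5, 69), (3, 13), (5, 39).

9

Using Newton's divided-difference form:
g[-5,3] = (13 - 69) / (3 - (-5)) = -7
g[3,5] = (39 - 13) / (5 - 3) = 13
g[-5,3,5] = (13 - (-7)) / (5 - (-5)) = 2
g(-1) = 69 + (-7)·(4) + 2·(4)·(-4) = 9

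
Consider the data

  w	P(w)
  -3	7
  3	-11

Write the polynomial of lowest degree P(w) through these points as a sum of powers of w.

Build the Lagrange basis polynomials:
L_0(w) = (w - 3) / [-6] = -(1/6)w + 1/2
L_1(w) = (w + 3) / [6] = (1/6)w + 1/2
P(w) = 7·L_0 + (-11)·L_1
  7·L_0(w) = -(7/6)w + 7/2
  (-11)·L_1(w) = -(11/6)w - 11/2
Adding term by term: -3w - 2

P(w) = -3w - 2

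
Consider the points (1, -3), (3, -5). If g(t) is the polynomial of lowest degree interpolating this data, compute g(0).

Evaluate each Lagrange basis at t = 0:
L_0(0) = (-3)/[(-2)] = 3/2
L_1(0) = (-1)/[(2)] = -1/2
Sum: (-3)·(3/2) + (-5)·(-1/2) = -2

-2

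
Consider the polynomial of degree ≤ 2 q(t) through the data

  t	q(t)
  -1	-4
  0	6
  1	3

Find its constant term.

Build the Lagrange basis polynomials:
L_0(t) = t(t - 1) / [2] = (1/2)t^2 - (1/2)t
L_1(t) = (t + 1)(t - 1) / [-1] = -t^2 + 1
L_2(t) = (t + 1)t / [2] = (1/2)t^2 + (1/2)t
q(t) = (-4)·L_0 + 6·L_1 + 3·L_2
Only the constant term is needed; take it from each L_i and combine:
(-4)·(0) + 6·(1) + 3·(0) = 6

6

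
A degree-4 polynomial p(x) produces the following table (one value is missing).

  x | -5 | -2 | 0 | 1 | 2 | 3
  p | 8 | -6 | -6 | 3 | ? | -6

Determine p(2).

353/45

The 5 known values determine p uniquely (degree ≤ 4).
L_0(2) = (4)·(2)·(1)·(-1)/[(-3)·(-5)·(-6)·(-8)] = -1/90
L_1(2) = (7)·(2)·(1)·(-1)/[(3)·(-2)·(-3)·(-5)] = 7/45
L_2(2) = (7)·(4)·(1)·(-1)/[(5)·(2)·(-1)·(-3)] = -14/15
L_3(2) = (7)·(4)·(2)·(-1)/[(6)·(3)·(1)·(-2)] = 14/9
L_4(2) = (7)·(4)·(2)·(1)/[(8)·(5)·(3)·(2)] = 7/30
Sum: 8·(-1/90) + (-6)·(7/45) + (-6)·(-14/15) + 3·(14/9) + (-6)·(7/30) = 353/45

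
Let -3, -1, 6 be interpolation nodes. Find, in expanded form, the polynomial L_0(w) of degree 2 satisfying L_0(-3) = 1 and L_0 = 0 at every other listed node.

L_0(w) = (1/18)w^2 - (5/18)w - 1/3

L_0(w) = (w + 1)(w - 6) / [(-2)·(-9)]
       = (w^2 - 5w - 6) / (18)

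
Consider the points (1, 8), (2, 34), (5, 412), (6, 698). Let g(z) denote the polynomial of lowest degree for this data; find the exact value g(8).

1618

Evaluate each Lagrange basis at z = 8:
L_0(8) = (6)·(3)·(2)/[(-1)·(-4)·(-5)] = -9/5
L_1(8) = (7)·(3)·(2)/[(1)·(-3)·(-4)] = 7/2
L_2(8) = (7)·(6)·(2)/[(4)·(3)·(-1)] = -7
L_3(8) = (7)·(6)·(3)/[(5)·(4)·(1)] = 63/10
Sum: 8·(-9/5) + 34·(7/2) + 412·(-7) + 698·(63/10) = 1618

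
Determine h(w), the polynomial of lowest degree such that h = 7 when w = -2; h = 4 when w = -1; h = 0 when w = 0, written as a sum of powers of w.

L_0(w) = (w + 1)w / [2] = (1/2)w^2 + (1/2)w
L_1(w) = (w + 2)w / [-1] = -w^2 - 2w
L_2(w) = (w + 2)(w + 1) / [2] = (1/2)w^2 + (3/2)w + 1
h(w) = 7·L_0 + 4·L_1 + 0·L_2
  7·L_0(w) = (7/2)w^2 + (7/2)w
  4·L_1(w) = -4w^2 - 8w
  0·L_2(w) = 0
Adding term by term: -(1/2)w^2 - (9/2)w

h(w) = -(1/2)w^2 - (9/2)w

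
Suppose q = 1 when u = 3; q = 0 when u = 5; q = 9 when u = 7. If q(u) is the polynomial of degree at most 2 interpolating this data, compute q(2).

Evaluate each Lagrange basis at u = 2:
L_0(2) = (-3)·(-5)/[(-2)·(-4)] = 15/8
L_1(2) = (-1)·(-5)/[(2)·(-2)] = -5/4
L_2(2) = (-1)·(-3)/[(4)·(2)] = 3/8
Sum: 1·(15/8) + 0 + 9·(3/8) = 21/4

21/4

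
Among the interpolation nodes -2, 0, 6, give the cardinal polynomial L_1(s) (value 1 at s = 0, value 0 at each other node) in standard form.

L_1(s) = -(1/12)s^2 + (1/3)s + 1

L_1(s) = (s + 2)(s - 6) / [(2)·(-6)]
       = (s^2 - 4s - 12) / (-12)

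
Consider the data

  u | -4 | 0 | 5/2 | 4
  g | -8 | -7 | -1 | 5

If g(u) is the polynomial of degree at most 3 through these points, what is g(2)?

Using Newton's divided-difference form:
g[-4,0] = (-7 - (-8)) / (0 - (-4)) = 1/4
g[0,5/2] = (-1 - (-7)) / (5/2 - 0) = 12/5
g[5/2,4] = (5 - (-1)) / (4 - 5/2) = 4
g[-4,0,5/2] = (12/5 - 1/4) / (5/2 - (-4)) = 43/130
g[0,5/2,4] = (4 - 12/5) / (4 - 0) = 2/5
g[-4,0,5/2,4] = (2/5 - 43/130) / (4 - (-4)) = 9/1040
g(2) = -8 + (1/4)·(6) + (43/130)·(6)·(2) + (9/1040)·(6)·(2)·(-1/2) = -1343/520

-1343/520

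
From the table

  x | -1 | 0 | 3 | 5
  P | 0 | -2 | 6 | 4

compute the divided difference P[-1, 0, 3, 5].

-19/60

P[-1,0] = (-2 - 0) / (0 - (-1)) = -2
P[0,3] = (6 - (-2)) / (3 - 0) = 8/3
P[3,5] = (4 - 6) / (5 - 3) = -1
P[-1,0,3] = (8/3 - (-2)) / (3 - (-1)) = 7/6
P[0,3,5] = (-1 - 8/3) / (5 - 0) = -11/15
P[-1,0,3,5] = (-11/15 - 7/6) / (5 - (-1)) = -19/60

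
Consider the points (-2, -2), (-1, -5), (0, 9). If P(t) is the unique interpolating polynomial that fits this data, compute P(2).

88

L_0(2) = (3)·(2)/[(-1)·(-2)] = 3
L_1(2) = (4)·(2)/[(1)·(-1)] = -8
L_2(2) = (4)·(3)/[(2)·(1)] = 6
Sum: (-2)·(3) + (-5)·(-8) + 9·(6) = 88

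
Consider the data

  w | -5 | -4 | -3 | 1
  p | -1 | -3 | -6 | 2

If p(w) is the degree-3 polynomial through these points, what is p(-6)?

-3/2

Using Newton's divided-difference form:
p[-5,-4] = (-3 - (-1)) / (-4 - (-5)) = -2
p[-4,-3] = (-6 - (-3)) / (-3 - (-4)) = -3
p[-3,1] = (2 - (-6)) / (1 - (-3)) = 2
p[-5,-4,-3] = (-3 - (-2)) / (-3 - (-5)) = -1/2
p[-4,-3,1] = (2 - (-3)) / (1 - (-4)) = 1
p[-5,-4,-3,1] = (1 - (-1/2)) / (1 - (-5)) = 1/4
p(-6) = -1 + (-2)·(-1) + (-1/2)·(-1)·(-2) + (1/4)·(-1)·(-2)·(-3) = -3/2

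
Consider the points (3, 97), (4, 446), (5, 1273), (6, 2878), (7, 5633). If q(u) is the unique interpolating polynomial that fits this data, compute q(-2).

Using Newton's divided-difference form:
q[3,4] = (446 - 97) / (4 - 3) = 349
q[4,5] = (1273 - 446) / (5 - 4) = 827
q[5,6] = (2878 - 1273) / (6 - 5) = 1605
q[6,7] = (5633 - 2878) / (7 - 6) = 2755
q[3,4,5] = (827 - 349) / (5 - 3) = 239
q[4,5,6] = (1605 - 827) / (6 - 4) = 389
q[5,6,7] = (2755 - 1605) / (7 - 5) = 575
q[3,4,5,6] = (389 - 239) / (6 - 3) = 50
q[4,5,6,7] = (575 - 389) / (7 - 4) = 62
q[3,4,5,6,7] = (62 - 50) / (7 - 3) = 3
q(-2) = 97 + 349·(-5) + 239·(-5)·(-6) + 50·(-5)·(-6)·(-7) + 3·(-5)·(-6)·(-7)·(-8) = 62

62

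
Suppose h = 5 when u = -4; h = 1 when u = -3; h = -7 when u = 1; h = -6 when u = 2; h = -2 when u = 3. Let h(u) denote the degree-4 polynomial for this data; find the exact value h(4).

33/5

Using Newton's divided-difference form:
h[-4,-3] = (1 - 5) / (-3 - (-4)) = -4
h[-3,1] = (-7 - 1) / (1 - (-3)) = -2
h[1,2] = (-6 - (-7)) / (2 - 1) = 1
h[2,3] = (-2 - (-6)) / (3 - 2) = 4
h[-4,-3,1] = (-2 - (-4)) / (1 - (-4)) = 2/5
h[-3,1,2] = (1 - (-2)) / (2 - (-3)) = 3/5
h[1,2,3] = (4 - 1) / (3 - 1) = 3/2
h[-4,-3,1,2] = (3/5 - 2/5) / (2 - (-4)) = 1/30
h[-3,1,2,3] = (3/2 - 3/5) / (3 - (-3)) = 3/20
h[-4,-3,1,2,3] = (3/20 - 1/30) / (3 - (-4)) = 1/60
h(4) = 5 + (-4)·(8) + (2/5)·(8)·(7) + (1/30)·(8)·(7)·(3) + (1/60)·(8)·(7)·(3)·(2) = 33/5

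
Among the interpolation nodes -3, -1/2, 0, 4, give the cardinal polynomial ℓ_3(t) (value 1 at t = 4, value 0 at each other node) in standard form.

ℓ_3(t) = (1/126)t^3 + (1/36)t^2 + (1/84)t

ℓ_3(t) = (t + 3)(t + 1/2)t / [(7)·(9/2)·(4)]
       = (t^3 + (7/2)t^2 + (3/2)t) / (126)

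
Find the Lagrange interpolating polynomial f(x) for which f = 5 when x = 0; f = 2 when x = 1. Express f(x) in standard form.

f(x) = -3x + 5

L_0(x) = (x - 1) / [-1] = -x + 1
L_1(x) = x / [1] = x
f(x) = 5·L_0 + 2·L_1
  5·L_0(x) = -5x + 5
  2·L_1(x) = 2x
Adding term by term: -3x + 5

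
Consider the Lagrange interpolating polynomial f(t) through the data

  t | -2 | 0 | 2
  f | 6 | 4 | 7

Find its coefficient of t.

L_0(t) = t(t - 2) / [8] = (1/8)t^2 - (1/4)t
L_1(t) = (t + 2)(t - 2) / [-4] = -(1/4)t^2 + 1
L_2(t) = (t + 2)t / [8] = (1/8)t^2 + (1/4)t
f(t) = 6·L_0 + 4·L_1 + 7·L_2
Only the coefficient of t is needed; take it from each L_i and combine:
6·(-1/4) + 4·(0) + 7·(1/4) = 1/4

1/4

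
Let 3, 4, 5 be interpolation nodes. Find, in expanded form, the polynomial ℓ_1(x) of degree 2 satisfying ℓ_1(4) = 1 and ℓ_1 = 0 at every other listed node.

ℓ_1(x) = (x - 3)(x - 5) / [(1)·(-1)]
       = (x^2 - 8x + 15) / (-1)

ℓ_1(x) = -x^2 + 8x - 15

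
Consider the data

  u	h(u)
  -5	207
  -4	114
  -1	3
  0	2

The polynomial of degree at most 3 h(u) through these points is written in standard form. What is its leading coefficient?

-1

L_0(u) = (u + 4)(u + 1)u / [-20] = -(1/20)u^3 - (1/4)u^2 - (1/5)u
L_1(u) = (u + 5)(u + 1)u / [12] = (1/12)u^3 + (1/2)u^2 + (5/12)u
L_2(u) = (u + 5)(u + 4)u / [-12] = -(1/12)u^3 - (3/4)u^2 - (5/3)u
L_3(u) = (u + 5)(u + 4)(u + 1) / [20] = (1/20)u^3 + (1/2)u^2 + (29/20)u + 1
h(u) = 207·L_0 + 114·L_1 + 3·L_2 + 2·L_3
Only the coefficient of u^3 is needed; take it from each L_i and combine:
207·(-1/20) + 114·(1/12) + 3·(-1/12) + 2·(1/20) = -1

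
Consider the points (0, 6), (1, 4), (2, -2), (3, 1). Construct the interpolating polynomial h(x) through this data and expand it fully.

L_0(x) = (x - 1)(x - 2)(x - 3) / [-6] = -(1/6)x^3 + x^2 - (11/6)x + 1
L_1(x) = x(x - 2)(x - 3) / [2] = (1/2)x^3 - (5/2)x^2 + 3x
L_2(x) = x(x - 1)(x - 3) / [-2] = -(1/2)x^3 + 2x^2 - (3/2)x
L_3(x) = x(x - 1)(x - 2) / [6] = (1/6)x^3 - (1/2)x^2 + (1/3)x
h(x) = 6·L_0 + 4·L_1 + (-2)·L_2 + 1·L_3
  6·L_0(x) = -x^3 + 6x^2 - 11x + 6
  4·L_1(x) = 2x^3 - 10x^2 + 12x
  (-2)·L_2(x) = x^3 - 4x^2 + 3x
  1·L_3(x) = (1/6)x^3 - (1/2)x^2 + (1/3)x
Adding term by term: (13/6)x^3 - (17/2)x^2 + (13/3)x + 6

h(x) = (13/6)x^3 - (17/2)x^2 + (13/3)x + 6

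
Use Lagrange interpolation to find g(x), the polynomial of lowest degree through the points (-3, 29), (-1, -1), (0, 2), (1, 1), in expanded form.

g(x) = -2x^3 - 2x^2 + 3x + 2

Build the Lagrange basis polynomials:
L_0(x) = (x + 1)x(x - 1) / [-24] = -(1/24)x^3 + (1/24)x
L_1(x) = (x + 3)x(x - 1) / [4] = (1/4)x^3 + (1/2)x^2 - (3/4)x
L_2(x) = (x + 3)(x + 1)(x - 1) / [-3] = -(1/3)x^3 - x^2 + (1/3)x + 1
L_3(x) = (x + 3)(x + 1)x / [8] = (1/8)x^3 + (1/2)x^2 + (3/8)x
g(x) = 29·L_0 + (-1)·L_1 + 2·L_2 + 1·L_3
  29·L_0(x) = -(29/24)x^3 + (29/24)x
  (-1)·L_1(x) = -(1/4)x^3 - (1/2)x^2 + (3/4)x
  2·L_2(x) = -(2/3)x^3 - 2x^2 + (2/3)x + 2
  1·L_3(x) = (1/8)x^3 + (1/2)x^2 + (3/8)x
Adding term by term: -2x^3 - 2x^2 + 3x + 2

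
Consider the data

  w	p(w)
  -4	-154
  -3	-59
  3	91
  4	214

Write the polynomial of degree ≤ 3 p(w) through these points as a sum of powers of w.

L_0(w) = (w + 3)(w - 3)(w - 4) / [-56] = -(1/56)w^3 + (1/14)w^2 + (9/56)w - 9/14
L_1(w) = (w + 4)(w - 3)(w - 4) / [42] = (1/42)w^3 - (1/14)w^2 - (8/21)w + 8/7
L_2(w) = (w + 4)(w + 3)(w - 4) / [-42] = -(1/42)w^3 - (1/14)w^2 + (8/21)w + 8/7
L_3(w) = (w + 4)(w + 3)(w - 3) / [56] = (1/56)w^3 + (1/14)w^2 - (9/56)w - 9/14
p(w) = (-154)·L_0 + (-59)·L_1 + 91·L_2 + 214·L_3
  (-154)·L_0(w) = (11/4)w^3 - 11w^2 - (99/4)w + 99
  (-59)·L_1(w) = -(59/42)w^3 + (59/14)w^2 + (472/21)w - 472/7
  91·L_2(w) = -(13/6)w^3 - (13/2)w^2 + (104/3)w + 104
  214·L_3(w) = (107/28)w^3 + (107/7)w^2 - (963/28)w - 963/7
Adding term by term: 3w^3 + 2w^2 - 2w - 2

p(w) = 3w^3 + 2w^2 - 2w - 2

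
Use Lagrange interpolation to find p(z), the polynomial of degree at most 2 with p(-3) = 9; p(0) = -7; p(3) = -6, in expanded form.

p(z) = (17/18)z^2 - (5/2)z - 7

Build the Lagrange basis polynomials:
L_0(z) = z(z - 3) / [18] = (1/18)z^2 - (1/6)z
L_1(z) = (z + 3)(z - 3) / [-9] = -(1/9)z^2 + 1
L_2(z) = (z + 3)z / [18] = (1/18)z^2 + (1/6)z
p(z) = 9·L_0 + (-7)·L_1 + (-6)·L_2
  9·L_0(z) = (1/2)z^2 - (3/2)z
  (-7)·L_1(z) = (7/9)z^2 - 7
  (-6)·L_2(z) = -(1/3)z^2 - z
Adding term by term: (17/18)z^2 - (5/2)z - 7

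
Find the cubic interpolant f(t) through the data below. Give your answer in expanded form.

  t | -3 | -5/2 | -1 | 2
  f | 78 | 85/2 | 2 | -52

Newton's divided differences:
f[-3,-5/2] = (85/2 - 78) / (-5/2 - (-3)) = -71
f[-5/2,-1] = (2 - 85/2) / (-1 - (-5/2)) = -27
f[-1,2] = (-52 - 2) / (2 - (-1)) = -18
f[-3,-5/2,-1] = (-27 - (-71)) / (-1 - (-3)) = 22
f[-5/2,-1,2] = (-18 - (-27)) / (2 - (-5/2)) = 2
f[-3,-5/2,-1,2] = (2 - 22) / (2 - (-3)) = -4
f(t) = 78 + (-71)·(t + 3) + 22·(t + 3)(t + 5/2) + (-4)·(t + 3)(t + 5/2)(t + 1)
Expanding: f(t) = -4t^3 - 4t^2 - 2t

f(t) = -4t^3 - 4t^2 - 2t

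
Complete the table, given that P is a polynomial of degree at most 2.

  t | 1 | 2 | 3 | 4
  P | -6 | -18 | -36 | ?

-60

The 3 known values determine P uniquely (degree ≤ 2).
Evaluate each Lagrange basis at t = 4:
L_0(4) = (2)·(1)/[(-1)·(-2)] = 1
L_1(4) = (3)·(1)/[(1)·(-1)] = -3
L_2(4) = (3)·(2)/[(2)·(1)] = 3
Sum: (-6)·(1) + (-18)·(-3) + (-36)·(3) = -60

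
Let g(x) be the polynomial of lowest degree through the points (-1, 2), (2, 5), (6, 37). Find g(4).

L_0(4) = (2)·(-2)/[(-3)·(-7)] = -4/21
L_1(4) = (5)·(-2)/[(3)·(-4)] = 5/6
L_2(4) = (5)·(2)/[(7)·(4)] = 5/14
Sum: 2·(-4/21) + 5·(5/6) + 37·(5/14) = 17

17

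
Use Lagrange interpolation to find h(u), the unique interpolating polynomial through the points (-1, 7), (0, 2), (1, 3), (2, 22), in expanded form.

Build the Lagrange basis polynomials:
L_0(u) = u(u - 1)(u - 2) / [-6] = -(1/6)u^3 + (1/2)u^2 - (1/3)u
L_1(u) = (u + 1)(u - 1)(u - 2) / [2] = (1/2)u^3 - u^2 - (1/2)u + 1
L_2(u) = (u + 1)u(u - 2) / [-2] = -(1/2)u^3 + (1/2)u^2 + u
L_3(u) = (u + 1)u(u - 1) / [6] = (1/6)u^3 - (1/6)u
h(u) = 7·L_0 + 2·L_1 + 3·L_2 + 22·L_3
  7·L_0(u) = -(7/6)u^3 + (7/2)u^2 - (7/3)u
  2·L_1(u) = u^3 - 2u^2 - u + 2
  3·L_2(u) = -(3/2)u^3 + (3/2)u^2 + 3u
  22·L_3(u) = (11/3)u^3 - (11/3)u
Adding term by term: 2u^3 + 3u^2 - 4u + 2

h(u) = 2u^3 + 3u^2 - 4u + 2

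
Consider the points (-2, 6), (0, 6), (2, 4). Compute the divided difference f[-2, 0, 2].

-1/4

f[-2,0] = (6 - 6) / (0 - (-2)) = 0
f[0,2] = (4 - 6) / (2 - 0) = -1
f[-2,0,2] = (-1 - 0) / (2 - (-2)) = -1/4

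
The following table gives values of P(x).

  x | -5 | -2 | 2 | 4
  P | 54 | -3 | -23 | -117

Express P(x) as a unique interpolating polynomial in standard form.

P(x) = -x^3 - 3x^2 - x - 1

Newton's divided differences:
P[-5,-2] = (-3 - 54) / (-2 - (-5)) = -19
P[-2,2] = (-23 - (-3)) / (2 - (-2)) = -5
P[2,4] = (-117 - (-23)) / (4 - 2) = -47
P[-5,-2,2] = (-5 - (-19)) / (2 - (-5)) = 2
P[-2,2,4] = (-47 - (-5)) / (4 - (-2)) = -7
P[-5,-2,2,4] = (-7 - 2) / (4 - (-5)) = -1
P(x) = 54 + (-19)·(x + 5) + 2·(x + 5)(x + 2) + (-1)·(x + 5)(x + 2)(x - 2)
Expanding: P(x) = -x^3 - 3x^2 - x - 1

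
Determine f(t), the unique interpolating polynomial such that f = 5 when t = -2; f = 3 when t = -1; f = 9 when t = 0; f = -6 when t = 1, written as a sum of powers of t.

f(t) = -(29/6)t^3 - (21/2)t^2 + (1/3)t + 9

Build the Lagrange basis polynomials:
L_0(t) = (t + 1)t(t - 1) / [-6] = -(1/6)t^3 + (1/6)t
L_1(t) = (t + 2)t(t - 1) / [2] = (1/2)t^3 + (1/2)t^2 - t
L_2(t) = (t + 2)(t + 1)(t - 1) / [-2] = -(1/2)t^3 - t^2 + (1/2)t + 1
L_3(t) = (t + 2)(t + 1)t / [6] = (1/6)t^3 + (1/2)t^2 + (1/3)t
f(t) = 5·L_0 + 3·L_1 + 9·L_2 + (-6)·L_3
  5·L_0(t) = -(5/6)t^3 + (5/6)t
  3·L_1(t) = (3/2)t^3 + (3/2)t^2 - 3t
  9·L_2(t) = -(9/2)t^3 - 9t^2 + (9/2)t + 9
  (-6)·L_3(t) = -t^3 - 3t^2 - 2t
Adding term by term: -(29/6)t^3 - (21/2)t^2 + (1/3)t + 9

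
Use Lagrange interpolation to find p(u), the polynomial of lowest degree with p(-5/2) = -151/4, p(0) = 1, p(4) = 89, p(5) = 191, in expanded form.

L_0(u) = u(u - 4)(u - 5) / [-975/8] = -(8/975)u^3 + (24/325)u^2 - (32/195)u
L_1(u) = (u + 5/2)(u - 4)(u - 5) / [50] = (1/50)u^3 - (13/100)u^2 - (1/20)u + 1
L_2(u) = (u + 5/2)u(u - 5) / [-26] = -(1/26)u^3 + (5/52)u^2 + (25/52)u
L_3(u) = (u + 5/2)u(u - 4) / [75/2] = (2/75)u^3 - (1/25)u^2 - (4/15)u
p(u) = (-151/4)·L_0 + 1·L_1 + 89·L_2 + 191·L_3
  (-151/4)·L_0(u) = (302/975)u^3 - (906/325)u^2 + (1208/195)u
  1·L_1(u) = (1/50)u^3 - (13/100)u^2 - (1/20)u + 1
  89·L_2(u) = -(89/26)u^3 + (445/52)u^2 + (2225/52)u
  191·L_3(u) = (382/75)u^3 - (191/25)u^2 - (764/15)u
Adding term by term: 2u^3 - 2u^2 - 2u + 1

p(u) = 2u^3 - 2u^2 - 2u + 1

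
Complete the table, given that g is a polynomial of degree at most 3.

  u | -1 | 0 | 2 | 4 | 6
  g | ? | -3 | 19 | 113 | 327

The 4 known values determine g uniquely (degree ≤ 3).
Evaluate each Lagrange basis at u = -1:
L_0(-1) = (-3)·(-5)·(-7)/[(-2)·(-4)·(-6)] = 35/16
L_1(-1) = (-1)·(-5)·(-7)/[(2)·(-2)·(-4)] = -35/16
L_2(-1) = (-1)·(-3)·(-7)/[(4)·(2)·(-2)] = 21/16
L_3(-1) = (-1)·(-3)·(-5)/[(6)·(4)·(2)] = -5/16
Sum: (-3)·(35/16) + 19·(-35/16) + 113·(21/16) + 327·(-5/16) = -2

-2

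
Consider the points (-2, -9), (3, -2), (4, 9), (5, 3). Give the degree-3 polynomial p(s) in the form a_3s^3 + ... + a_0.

Newton's divided differences:
p[-2,3] = (-2 - (-9)) / (3 - (-2)) = 7/5
p[3,4] = (9 - (-2)) / (4 - 3) = 11
p[4,5] = (3 - 9) / (5 - 4) = -6
p[-2,3,4] = (11 - 7/5) / (4 - (-2)) = 8/5
p[3,4,5] = (-6 - 11) / (5 - 3) = -17/2
p[-2,3,4,5] = (-17/2 - 8/5) / (5 - (-2)) = -101/70
p(s) = -9 + (7/5)·(s + 2) + (8/5)·(s + 2)(s - 3) + (-101/70)·(s + 2)(s - 3)(s - 4)
Expanding: p(s) = -(101/70)s^3 + (617/70)s^2 + (94/35)s - 353/7

p(s) = -(101/70)s^3 + (617/70)s^2 + (94/35)s - 353/7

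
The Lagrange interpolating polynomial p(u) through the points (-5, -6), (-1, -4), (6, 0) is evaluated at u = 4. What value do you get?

-93/77

Evaluate each Lagrange basis at u = 4:
L_0(4) = (5)·(-2)/[(-4)·(-11)] = -5/22
L_1(4) = (9)·(-2)/[(4)·(-7)] = 9/14
L_2(4) = (9)·(5)/[(11)·(7)] = 45/77
Sum: (-6)·(-5/22) + (-4)·(9/14) + 0 = -93/77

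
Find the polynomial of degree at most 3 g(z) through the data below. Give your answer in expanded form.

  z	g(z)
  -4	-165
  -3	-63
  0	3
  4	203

g(z) = 3z^3 + z^2 - 2z + 3

Newton's divided differences:
g[-4,-3] = (-63 - (-165)) / (-3 - (-4)) = 102
g[-3,0] = (3 - (-63)) / (0 - (-3)) = 22
g[0,4] = (203 - 3) / (4 - 0) = 50
g[-4,-3,0] = (22 - 102) / (0 - (-4)) = -20
g[-3,0,4] = (50 - 22) / (4 - (-3)) = 4
g[-4,-3,0,4] = (4 - (-20)) / (4 - (-4)) = 3
g(z) = -165 + 102·(z + 4) + (-20)·(z + 4)(z + 3) + 3·(z + 4)(z + 3)z
Expanding: g(z) = 3z^3 + z^2 - 2z + 3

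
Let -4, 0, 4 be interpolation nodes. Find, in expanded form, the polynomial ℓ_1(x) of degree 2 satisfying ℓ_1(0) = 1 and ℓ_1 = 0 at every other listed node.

ℓ_1(x) = -(1/16)x^2 + 1

ℓ_1(x) = (x + 4)(x - 4) / [(4)·(-4)]
       = (x^2 - 16) / (-16)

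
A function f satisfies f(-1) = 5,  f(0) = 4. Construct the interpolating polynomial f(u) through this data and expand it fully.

Build the Lagrange basis polynomials:
L_0(u) = u / [-1] = -u
L_1(u) = (u + 1) / [1] = u + 1
f(u) = 5·L_0 + 4·L_1
  5·L_0(u) = -5u
  4·L_1(u) = 4u + 4
Adding term by term: -u + 4

f(u) = -u + 4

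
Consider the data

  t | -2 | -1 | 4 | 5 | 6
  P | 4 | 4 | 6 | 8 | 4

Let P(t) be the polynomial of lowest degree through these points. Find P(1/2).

7/32

L_0(1/2) = (3/2)·(-7/2)·(-9/2)·(-11/2)/[(-1)·(-6)·(-7)·(-8)] = -99/256
L_1(1/2) = (5/2)·(-7/2)·(-9/2)·(-11/2)/[(1)·(-5)·(-6)·(-7)] = 33/32
L_2(1/2) = (5/2)·(3/2)·(-9/2)·(-11/2)/[(6)·(5)·(-1)·(-2)] = 99/64
L_3(1/2) = (5/2)·(3/2)·(-7/2)·(-11/2)/[(7)·(6)·(1)·(-1)] = -55/32
L_4(1/2) = (5/2)·(3/2)·(-7/2)·(-9/2)/[(8)·(7)·(2)·(1)] = 135/256
Sum: 4·(-99/256) + 4·(33/32) + 6·(99/64) + 8·(-55/32) + 4·(135/256) = 7/32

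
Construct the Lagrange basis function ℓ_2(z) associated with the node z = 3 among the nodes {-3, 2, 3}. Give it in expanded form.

ℓ_2(z) = (1/6)z^2 + (1/6)z - 1

ℓ_2(z) = (z + 3)(z - 2) / [(6)·(1)]
       = (z^2 + z - 6) / (6)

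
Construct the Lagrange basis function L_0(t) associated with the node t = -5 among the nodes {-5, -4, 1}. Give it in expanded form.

L_0(t) = (1/6)t^2 + (1/2)t - 2/3

L_0(t) = (t + 4)(t - 1) / [(-1)·(-6)]
       = (t^2 + 3t - 4) / (6)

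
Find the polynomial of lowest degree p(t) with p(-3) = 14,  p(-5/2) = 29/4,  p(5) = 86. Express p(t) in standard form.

Newton's divided differences:
p[-3,-5/2] = (29/4 - 14) / (-5/2 - (-3)) = -27/2
p[-5/2,5] = (86 - 29/4) / (5 - (-5/2)) = 21/2
p[-3,-5/2,5] = (21/2 - (-27/2)) / (5 - (-3)) = 3
p(t) = 14 + (-27/2)·(t + 3) + 3·(t + 3)(t + 5/2)
Expanding: p(t) = 3t^2 + 3t - 4

p(t) = 3t^2 + 3t - 4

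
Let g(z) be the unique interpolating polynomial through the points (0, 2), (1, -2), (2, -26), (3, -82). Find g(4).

-182

Evaluate each Lagrange basis at z = 4:
L_0(4) = (3)·(2)·(1)/[(-1)·(-2)·(-3)] = -1
L_1(4) = (4)·(2)·(1)/[(1)·(-1)·(-2)] = 4
L_2(4) = (4)·(3)·(1)/[(2)·(1)·(-1)] = -6
L_3(4) = (4)·(3)·(2)/[(3)·(2)·(1)] = 4
Sum: 2·(-1) + (-2)·(4) + (-26)·(-6) + (-82)·(4) = -182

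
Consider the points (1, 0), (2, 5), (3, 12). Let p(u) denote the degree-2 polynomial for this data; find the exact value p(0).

L_0(0) = (-2)·(-3)/[(-1)·(-2)] = 3
L_1(0) = (-1)·(-3)/[(1)·(-1)] = -3
L_2(0) = (-1)·(-2)/[(2)·(1)] = 1
Sum: 0 + 5·(-3) + 12·(1) = -3

-3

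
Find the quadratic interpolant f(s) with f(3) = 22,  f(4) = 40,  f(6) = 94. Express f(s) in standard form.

Newton's divided differences:
f[3,4] = (40 - 22) / (4 - 3) = 18
f[4,6] = (94 - 40) / (6 - 4) = 27
f[3,4,6] = (27 - 18) / (6 - 3) = 3
f(s) = 22 + 18·(s - 3) + 3·(s - 3)(s - 4)
Expanding: f(s) = 3s^2 - 3s + 4

f(s) = 3s^2 - 3s + 4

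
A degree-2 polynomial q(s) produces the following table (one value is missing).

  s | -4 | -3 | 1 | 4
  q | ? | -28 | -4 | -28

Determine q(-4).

The 3 known values determine q uniquely (degree ≤ 2).
Evaluate each Lagrange basis at s = -4:
L_0(-4) = (-5)·(-8)/[(-4)·(-7)] = 10/7
L_1(-4) = (-1)·(-8)/[(4)·(-3)] = -2/3
L_2(-4) = (-1)·(-5)/[(7)·(3)] = 5/21
Sum: (-28)·(10/7) + (-4)·(-2/3) + (-28)·(5/21) = -44

-44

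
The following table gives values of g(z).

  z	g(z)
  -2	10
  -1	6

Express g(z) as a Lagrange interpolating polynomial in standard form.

g(z) = -4z + 2

L_0(z) = (z + 1) / [-1] = -z - 1
L_1(z) = (z + 2) / [1] = z + 2
g(z) = 10·L_0 + 6·L_1
  10·L_0(z) = -10z - 10
  6·L_1(z) = 6z + 12
Adding term by term: -4z + 2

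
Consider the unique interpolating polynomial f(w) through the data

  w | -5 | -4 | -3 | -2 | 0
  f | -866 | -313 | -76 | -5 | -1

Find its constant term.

-1

Build the Lagrange basis polynomials:
L_0(w) = (w + 4)(w + 3)(w + 2)w / [30] = (1/30)w^4 + (3/10)w^3 + (13/15)w^2 + (4/5)w
L_1(w) = (w + 5)(w + 3)(w + 2)w / [-8] = -(1/8)w^4 - (5/4)w^3 - (31/8)w^2 - (15/4)w
L_2(w) = (w + 5)(w + 4)(w + 2)w / [6] = (1/6)w^4 + (11/6)w^3 + (19/3)w^2 + (20/3)w
L_3(w) = (w + 5)(w + 4)(w + 3)w / [-12] = -(1/12)w^4 - w^3 - (47/12)w^2 - 5w
L_4(w) = (w + 5)(w + 4)(w + 3)(w + 2) / [120] = (1/120)w^4 + (7/60)w^3 + (71/120)w^2 + (77/60)w + 1
f(w) = (-866)·L_0 + (-313)·L_1 + (-76)·L_2 + (-5)·L_3 + (-1)·L_4
Only the constant term is needed; take it from each L_i and combine:
(-866)·(0) + (-313)·(0) + (-76)·(0) + (-5)·(0) + (-1)·(1) = -1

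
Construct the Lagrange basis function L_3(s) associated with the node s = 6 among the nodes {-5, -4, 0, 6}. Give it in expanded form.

L_3(s) = (s + 5)(s + 4)s / [(11)·(10)·(6)]
       = (s^3 + 9s^2 + 20s) / (660)

L_3(s) = (1/660)s^3 + (3/220)s^2 + (1/33)s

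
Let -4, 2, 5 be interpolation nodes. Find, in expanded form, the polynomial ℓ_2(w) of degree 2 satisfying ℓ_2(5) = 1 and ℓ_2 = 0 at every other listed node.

ℓ_2(w) = (w + 4)(w - 2) / [(9)·(3)]
       = (w^2 + 2w - 8) / (27)

ℓ_2(w) = (1/27)w^2 + (2/27)w - 8/27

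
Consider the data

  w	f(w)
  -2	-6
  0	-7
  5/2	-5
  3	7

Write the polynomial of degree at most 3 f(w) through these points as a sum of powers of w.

Newton's divided differences:
f[-2,0] = (-7 - (-6)) / (0 - (-2)) = -1/2
f[0,5/2] = (-5 - (-7)) / (5/2 - 0) = 4/5
f[5/2,3] = (7 - (-5)) / (3 - 5/2) = 24
f[-2,0,5/2] = (4/5 - (-1/2)) / (5/2 - (-2)) = 13/45
f[0,5/2,3] = (24 - 4/5) / (3 - 0) = 116/15
f[-2,0,5/2,3] = (116/15 - 13/45) / (3 - (-2)) = 67/45
f(w) = -6 + (-1/2)·(w + 2) + (13/45)·(w + 2)w + (67/45)·(w + 2)w(w - 5/2)
Expanding: f(w) = (67/45)w^3 - (41/90)w^2 - (221/30)w - 7

f(w) = (67/45)w^3 - (41/90)w^2 - (221/30)w - 7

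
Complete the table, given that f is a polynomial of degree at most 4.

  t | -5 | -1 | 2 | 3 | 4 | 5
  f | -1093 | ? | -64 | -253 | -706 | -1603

The 5 known values determine f uniquely (degree ≤ 4).
Evaluate each Lagrange basis at t = -1:
L_0(-1) = (-3)·(-4)·(-5)·(-6)/[(-7)·(-8)·(-9)·(-10)] = 1/14
L_1(-1) = (4)·(-4)·(-5)·(-6)/[(7)·(-1)·(-2)·(-3)] = 80/7
L_2(-1) = (4)·(-3)·(-5)·(-6)/[(8)·(1)·(-1)·(-2)] = -45/2
L_3(-1) = (4)·(-3)·(-4)·(-6)/[(9)·(2)·(1)·(-1)] = 16
L_4(-1) = (4)·(-3)·(-4)·(-5)/[(10)·(3)·(2)·(1)] = -4
Sum: (-1093)·(1/14) + (-64)·(80/7) + (-253)·(-45/2) + (-706)·(16) + (-1603)·(-4) = -1

-1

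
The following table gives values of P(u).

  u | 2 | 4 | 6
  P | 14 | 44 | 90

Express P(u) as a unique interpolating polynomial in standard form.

P(u) = 2u^2 + 3u

Newton's divided differences:
P[2,4] = (44 - 14) / (4 - 2) = 15
P[4,6] = (90 - 44) / (6 - 4) = 23
P[2,4,6] = (23 - 15) / (6 - 2) = 2
P(u) = 14 + 15·(u - 2) + 2·(u - 2)(u - 4)
Expanding: P(u) = 2u^2 + 3u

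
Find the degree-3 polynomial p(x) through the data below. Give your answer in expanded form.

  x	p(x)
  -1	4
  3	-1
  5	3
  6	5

Newton's divided differences:
p[-1,3] = (-1 - 4) / (3 - (-1)) = -5/4
p[3,5] = (3 - (-1)) / (5 - 3) = 2
p[5,6] = (5 - 3) / (6 - 5) = 2
p[-1,3,5] = (2 - (-5/4)) / (5 - (-1)) = 13/24
p[3,5,6] = (2 - 2) / (6 - 3) = 0
p[-1,3,5,6] = (0 - 13/24) / (6 - (-1)) = -13/168
p(x) = 4 + (-5/4)·(x + 1) + (13/24)·(x + 1)(x - 3) + (-13/168)·(x + 1)(x - 3)(x - 5)
Expanding: p(x) = -(13/168)x^3 + (13/12)x^2 - (23/8)x - 1/28

p(x) = -(13/168)x^3 + (13/12)x^2 - (23/8)x - 1/28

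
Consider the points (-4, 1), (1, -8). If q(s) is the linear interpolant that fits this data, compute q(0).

-31/5

Evaluate each Lagrange basis at s = 0:
L_0(0) = (-1)/[(-5)] = 1/5
L_1(0) = (4)/[(5)] = 4/5
Sum: 1·(1/5) + (-8)·(4/5) = -31/5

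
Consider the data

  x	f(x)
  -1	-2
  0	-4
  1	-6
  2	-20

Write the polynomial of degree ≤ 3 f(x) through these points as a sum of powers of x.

Build the Lagrange basis polynomials:
L_0(x) = x(x - 1)(x - 2) / [-6] = -(1/6)x^3 + (1/2)x^2 - (1/3)x
L_1(x) = (x + 1)(x - 1)(x - 2) / [2] = (1/2)x^3 - x^2 - (1/2)x + 1
L_2(x) = (x + 1)x(x - 2) / [-2] = -(1/2)x^3 + (1/2)x^2 + x
L_3(x) = (x + 1)x(x - 1) / [6] = (1/6)x^3 - (1/6)x
f(x) = (-2)·L_0 + (-4)·L_1 + (-6)·L_2 + (-20)·L_3
  (-2)·L_0(x) = (1/3)x^3 - x^2 + (2/3)x
  (-4)·L_1(x) = -2x^3 + 4x^2 + 2x - 4
  (-6)·L_2(x) = 3x^3 - 3x^2 - 6x
  (-20)·L_3(x) = -(10/3)x^3 + (10/3)x
Adding term by term: -2x^3 - 4

f(x) = -2x^3 - 4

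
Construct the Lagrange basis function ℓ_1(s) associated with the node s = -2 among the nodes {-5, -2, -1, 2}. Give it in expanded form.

ℓ_1(s) = (1/12)s^3 + (1/3)s^2 - (7/12)s - 5/6

ℓ_1(s) = (s + 5)(s + 1)(s - 2) / [(3)·(-1)·(-4)]
       = (s^3 + 4s^2 - 7s - 10) / (12)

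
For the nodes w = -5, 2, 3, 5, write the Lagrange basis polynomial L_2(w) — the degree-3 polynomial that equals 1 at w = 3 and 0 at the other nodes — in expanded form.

L_2(w) = (w + 5)(w - 2)(w - 5) / [(8)·(1)·(-2)]
       = (w^3 - 2w^2 - 25w + 50) / (-16)

L_2(w) = -(1/16)w^3 + (1/8)w^2 + (25/16)w - 25/8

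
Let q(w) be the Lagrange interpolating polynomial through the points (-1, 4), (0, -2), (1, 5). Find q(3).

58

Evaluate each Lagrange basis at w = 3:
L_0(3) = (3)·(2)/[(-1)·(-2)] = 3
L_1(3) = (4)·(2)/[(1)·(-1)] = -8
L_2(3) = (4)·(3)/[(2)·(1)] = 6
Sum: 4·(3) + (-2)·(-8) + 5·(6) = 58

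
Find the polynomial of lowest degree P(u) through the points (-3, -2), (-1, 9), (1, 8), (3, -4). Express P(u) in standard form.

Build the Lagrange basis polynomials:
L_0(u) = (u + 1)(u - 1)(u - 3) / [-48] = -(1/48)u^3 + (1/16)u^2 + (1/48)u - 1/16
L_1(u) = (u + 3)(u - 1)(u - 3) / [16] = (1/16)u^3 - (1/16)u^2 - (9/16)u + 9/16
L_2(u) = (u + 3)(u + 1)(u - 3) / [-16] = -(1/16)u^3 - (1/16)u^2 + (9/16)u + 9/16
L_3(u) = (u + 3)(u + 1)(u - 1) / [48] = (1/48)u^3 + (1/16)u^2 - (1/48)u - 1/16
P(u) = (-2)·L_0 + 9·L_1 + 8·L_2 + (-4)·L_3
  (-2)·L_0(u) = (1/24)u^3 - (1/8)u^2 - (1/24)u + 1/8
  9·L_1(u) = (9/16)u^3 - (9/16)u^2 - (81/16)u + 81/16
  8·L_2(u) = -(1/2)u^3 - (1/2)u^2 + (9/2)u + 9/2
  (-4)·L_3(u) = -(1/12)u^3 - (1/4)u^2 + (1/12)u + 1/4
Adding term by term: (1/48)u^3 - (23/16)u^2 - (25/48)u + 159/16

P(u) = (1/48)u^3 - (23/16)u^2 - (25/48)u + 159/16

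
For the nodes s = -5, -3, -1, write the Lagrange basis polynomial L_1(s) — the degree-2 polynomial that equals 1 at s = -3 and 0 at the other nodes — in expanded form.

L_1(s) = (s + 5)(s + 1) / [(2)·(-2)]
       = (s^2 + 6s + 5) / (-4)

L_1(s) = -(1/4)s^2 - (3/2)s - 5/4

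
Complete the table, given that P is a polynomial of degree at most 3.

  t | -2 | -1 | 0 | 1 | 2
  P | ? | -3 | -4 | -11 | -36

4

The 4 known values determine P uniquely (degree ≤ 3).
L_0(-2) = (-2)·(-3)·(-4)/[(-1)·(-2)·(-3)] = 4
L_1(-2) = (-1)·(-3)·(-4)/[(1)·(-1)·(-2)] = -6
L_2(-2) = (-1)·(-2)·(-4)/[(2)·(1)·(-1)] = 4
L_3(-2) = (-1)·(-2)·(-3)/[(3)·(2)·(1)] = -1
Sum: (-3)·(4) + (-4)·(-6) + (-11)·(4) + (-36)·(-1) = 4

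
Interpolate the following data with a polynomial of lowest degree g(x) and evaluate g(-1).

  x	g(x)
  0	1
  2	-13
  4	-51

-1

Evaluate each Lagrange basis at x = -1:
L_0(-1) = (-3)·(-5)/[(-2)·(-4)] = 15/8
L_1(-1) = (-1)·(-5)/[(2)·(-2)] = -5/4
L_2(-1) = (-1)·(-3)/[(4)·(2)] = 3/8
Sum: 1·(15/8) + (-13)·(-5/4) + (-51)·(3/8) = -1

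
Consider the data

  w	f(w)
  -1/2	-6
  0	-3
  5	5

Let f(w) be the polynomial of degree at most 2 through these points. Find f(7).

Evaluate each Lagrange basis at w = 7:
L_0(7) = (7)·(2)/[(-1/2)·(-11/2)] = 56/11
L_1(7) = (15/2)·(2)/[(1/2)·(-5)] = -6
L_2(7) = (15/2)·(7)/[(11/2)·(5)] = 21/11
Sum: (-6)·(56/11) + (-3)·(-6) + 5·(21/11) = -3

-3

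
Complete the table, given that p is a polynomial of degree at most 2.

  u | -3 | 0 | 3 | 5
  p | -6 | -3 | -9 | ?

The 3 known values determine p uniquely (degree ≤ 2).
Evaluate each Lagrange basis at u = 5:
L_0(5) = (5)·(2)/[(-3)·(-6)] = 5/9
L_1(5) = (8)·(2)/[(3)·(-3)] = -16/9
L_2(5) = (8)·(5)/[(6)·(3)] = 20/9
Sum: (-6)·(5/9) + (-3)·(-16/9) + (-9)·(20/9) = -18

-18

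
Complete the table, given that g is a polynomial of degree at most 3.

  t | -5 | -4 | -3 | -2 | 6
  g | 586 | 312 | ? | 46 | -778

140

The 4 known values determine g uniquely (degree ≤ 3).
Evaluate each Lagrange basis at t = -3:
L_0(-3) = (1)·(-1)·(-9)/[(-1)·(-3)·(-11)] = -3/11
L_1(-3) = (2)·(-1)·(-9)/[(1)·(-2)·(-10)] = 9/10
L_2(-3) = (2)·(1)·(-9)/[(3)·(2)·(-8)] = 3/8
L_3(-3) = (2)·(1)·(-1)/[(11)·(10)·(8)] = -1/440
Sum: 586·(-3/11) + 312·(9/10) + 46·(3/8) + (-778)·(-1/440) = 140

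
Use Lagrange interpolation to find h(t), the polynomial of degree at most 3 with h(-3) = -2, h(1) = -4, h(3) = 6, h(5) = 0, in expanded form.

h(t) = -(35/96)t^3 + (41/32)t^2 + (443/96)t - 305/32

L_0(t) = (t - 1)(t - 3)(t - 5) / [-192] = -(1/192)t^3 + (3/64)t^2 - (23/192)t + 5/64
L_1(t) = (t + 3)(t - 3)(t - 5) / [32] = (1/32)t^3 - (5/32)t^2 - (9/32)t + 45/32
L_2(t) = (t + 3)(t - 1)(t - 5) / [-24] = -(1/24)t^3 + (1/8)t^2 + (13/24)t - 5/8
L_3(t) = (t + 3)(t - 1)(t - 3) / [64] = (1/64)t^3 - (1/64)t^2 - (9/64)t + 9/64
h(t) = (-2)·L_0 + (-4)·L_1 + 6·L_2 + 0·L_3
  (-2)·L_0(t) = (1/96)t^3 - (3/32)t^2 + (23/96)t - 5/32
  (-4)·L_1(t) = -(1/8)t^3 + (5/8)t^2 + (9/8)t - 45/8
  6·L_2(t) = -(1/4)t^3 + (3/4)t^2 + (13/4)t - 15/4
  0·L_3(t) = 0
Adding term by term: -(35/96)t^3 + (41/32)t^2 + (443/96)t - 305/32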